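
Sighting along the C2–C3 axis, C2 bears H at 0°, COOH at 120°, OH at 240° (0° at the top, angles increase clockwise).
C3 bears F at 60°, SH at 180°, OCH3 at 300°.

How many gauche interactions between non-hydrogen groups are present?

4

Non-H gauche pairs: COOH(120°)/F(60°); COOH(120°)/SH(180°); OH(240°)/SH(180°); OH(240°)/OCH3(300°) — 4 interactions.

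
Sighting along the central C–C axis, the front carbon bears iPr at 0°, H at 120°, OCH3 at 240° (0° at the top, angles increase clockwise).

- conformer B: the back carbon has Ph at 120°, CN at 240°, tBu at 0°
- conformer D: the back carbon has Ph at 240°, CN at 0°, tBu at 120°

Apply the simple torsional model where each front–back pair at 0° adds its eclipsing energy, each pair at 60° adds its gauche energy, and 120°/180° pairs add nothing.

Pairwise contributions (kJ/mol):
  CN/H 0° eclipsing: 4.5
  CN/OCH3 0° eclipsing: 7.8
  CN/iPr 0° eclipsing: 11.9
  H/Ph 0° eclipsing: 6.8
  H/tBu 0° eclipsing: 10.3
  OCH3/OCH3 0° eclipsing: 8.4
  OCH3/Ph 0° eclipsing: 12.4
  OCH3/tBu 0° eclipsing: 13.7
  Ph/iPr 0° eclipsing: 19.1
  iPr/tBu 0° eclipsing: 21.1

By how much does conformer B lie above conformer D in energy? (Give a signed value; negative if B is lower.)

B (eclipsed): iPr–tBu eclipsed, H–Ph eclipsed, OCH3–CN eclipsed; 21.1 + 6.8 + 7.8 = 35.7 kJ/mol.
D (eclipsed): iPr–CN eclipsed, H–tBu eclipsed, OCH3–Ph eclipsed; 11.9 + 10.3 + 12.4 = 34.6 kJ/mol.
E(B) − E(D) = 35.7 − 34.6 = +1.1 kJ/mol.

+1.1 kJ/mol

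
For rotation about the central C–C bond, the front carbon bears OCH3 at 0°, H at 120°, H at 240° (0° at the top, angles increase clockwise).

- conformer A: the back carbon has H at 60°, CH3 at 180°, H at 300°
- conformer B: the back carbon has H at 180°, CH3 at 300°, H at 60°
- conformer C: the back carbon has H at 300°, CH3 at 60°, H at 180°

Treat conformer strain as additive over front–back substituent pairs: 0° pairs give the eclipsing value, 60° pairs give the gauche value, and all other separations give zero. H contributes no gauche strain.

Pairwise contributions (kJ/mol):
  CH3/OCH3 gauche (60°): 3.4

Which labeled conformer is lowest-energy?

A (staggered): no non-H gauche contacts → 0.0 kJ/mol.
B (staggered): OCH3(0°)/CH3(300°) gauche 3.4 → 3.4 kJ/mol.
C (staggered): OCH3(0°)/CH3(60°) gauche 3.4 → 3.4 kJ/mol.
A has the lowest total (0.0 kJ/mol).

A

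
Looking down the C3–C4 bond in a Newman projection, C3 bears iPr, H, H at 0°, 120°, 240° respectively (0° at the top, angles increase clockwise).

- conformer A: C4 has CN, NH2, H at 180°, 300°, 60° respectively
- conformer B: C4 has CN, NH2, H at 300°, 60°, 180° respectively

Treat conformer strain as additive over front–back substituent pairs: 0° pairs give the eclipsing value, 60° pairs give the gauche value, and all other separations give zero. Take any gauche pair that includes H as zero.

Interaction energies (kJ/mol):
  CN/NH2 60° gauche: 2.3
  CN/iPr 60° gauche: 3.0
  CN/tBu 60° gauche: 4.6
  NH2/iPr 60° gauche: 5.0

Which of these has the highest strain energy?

A (staggered): iPr(0°)/NH2(300°) gauche 5.0 → 5.0 kJ/mol.
B (staggered): iPr(0°)/CN(300°) gauche 3.0; iPr(0°)/NH2(60°) gauche 5.0 → 8.0 kJ/mol.
B has the highest total (8.0 kJ/mol).

B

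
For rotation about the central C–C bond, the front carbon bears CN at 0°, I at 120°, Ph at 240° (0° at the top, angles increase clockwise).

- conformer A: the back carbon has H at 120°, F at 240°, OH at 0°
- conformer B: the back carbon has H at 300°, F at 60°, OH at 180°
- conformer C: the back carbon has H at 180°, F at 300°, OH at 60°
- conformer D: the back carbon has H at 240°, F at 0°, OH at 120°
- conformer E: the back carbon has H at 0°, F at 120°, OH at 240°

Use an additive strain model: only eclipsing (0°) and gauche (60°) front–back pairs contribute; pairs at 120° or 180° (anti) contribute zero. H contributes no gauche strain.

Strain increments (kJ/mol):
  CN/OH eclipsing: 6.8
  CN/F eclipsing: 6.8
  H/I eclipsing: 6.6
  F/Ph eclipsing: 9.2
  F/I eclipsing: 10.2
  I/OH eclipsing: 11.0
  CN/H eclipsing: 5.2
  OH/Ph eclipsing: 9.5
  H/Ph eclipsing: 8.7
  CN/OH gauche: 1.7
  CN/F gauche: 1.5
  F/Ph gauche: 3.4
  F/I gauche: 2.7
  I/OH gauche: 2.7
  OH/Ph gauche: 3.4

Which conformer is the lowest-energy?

A (eclipsed): CN(0°)/OH(0°) eclipsed 6.8; I(120°)/H(120°) eclipsed 6.6; Ph(240°)/F(240°) eclipsed 9.2 → 22.6 kJ/mol.
B (staggered): CN(0°)/F(60°) gauche 1.5; I(120°)/F(60°) gauche 2.7; I(120°)/OH(180°) gauche 2.7; Ph(240°)/OH(180°) gauche 3.4 → 10.3 kJ/mol.
C (staggered): CN(0°)/F(300°) gauche 1.5; CN(0°)/OH(60°) gauche 1.7; I(120°)/OH(60°) gauche 2.7; Ph(240°)/F(300°) gauche 3.4 → 9.3 kJ/mol.
D (eclipsed): CN(0°)/F(0°) eclipsed 6.8; I(120°)/OH(120°) eclipsed 11.0; Ph(240°)/H(240°) eclipsed 8.7 → 26.5 kJ/mol.
E (eclipsed): CN(0°)/H(0°) eclipsed 5.2; I(120°)/F(120°) eclipsed 10.2; Ph(240°)/OH(240°) eclipsed 9.5 → 24.9 kJ/mol.
C has the lowest total (9.3 kJ/mol).

C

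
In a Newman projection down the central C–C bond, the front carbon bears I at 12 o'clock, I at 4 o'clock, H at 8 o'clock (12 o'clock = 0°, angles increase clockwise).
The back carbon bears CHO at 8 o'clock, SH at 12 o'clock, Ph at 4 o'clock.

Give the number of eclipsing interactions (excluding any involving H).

2

Non-H eclipsing pairs: I(0°)/SH(0°); I(120°)/Ph(120°) — 2 interactions.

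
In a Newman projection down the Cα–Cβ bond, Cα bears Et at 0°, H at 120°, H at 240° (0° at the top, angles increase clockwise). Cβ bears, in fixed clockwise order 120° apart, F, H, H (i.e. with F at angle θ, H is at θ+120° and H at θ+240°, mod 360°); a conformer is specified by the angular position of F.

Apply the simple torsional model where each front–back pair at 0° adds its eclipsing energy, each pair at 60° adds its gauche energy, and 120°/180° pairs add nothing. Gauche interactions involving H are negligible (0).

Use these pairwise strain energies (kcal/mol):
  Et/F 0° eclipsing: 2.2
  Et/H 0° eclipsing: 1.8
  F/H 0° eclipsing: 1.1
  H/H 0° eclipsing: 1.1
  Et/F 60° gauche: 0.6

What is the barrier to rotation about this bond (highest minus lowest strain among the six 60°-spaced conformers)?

4.4 kcal/mol

F at 0° is eclipsed. Et at 0° is eclipsed with F at 0° (2.2); H at 120° is eclipsed with H at 120° (1.1); H at 240° is eclipsed with H at 240° (1.1). Total 4.4 kcal/mol.
F at 60° is staggered. Et at 0° is gauche with F at 60° (0.6). Total 0.6 kcal/mol.
F at 120° is eclipsed. Et at 0° is eclipsed with H at 0° (1.8); H at 120° is eclipsed with F at 120° (1.1); H at 240° is eclipsed with H at 240° (1.1). Total 4.0 kcal/mol.
F at 180° (staggered): no non-H gauche contacts → 0.0 kcal/mol.
F at 240° is eclipsed. Et at 0° is eclipsed with H at 0° (1.8); H at 120° is eclipsed with H at 120° (1.1); H at 240° is eclipsed with F at 240° (1.1). Total 4.0 kcal/mol.
F at 300° is staggered. Et at 0° is gauche with F at 300° (0.6). Total 0.6 kcal/mol.
Max at 0° (4.4 kcal/mol), min at 180° (0.0 kcal/mol); barrier = 4.4 kcal/mol.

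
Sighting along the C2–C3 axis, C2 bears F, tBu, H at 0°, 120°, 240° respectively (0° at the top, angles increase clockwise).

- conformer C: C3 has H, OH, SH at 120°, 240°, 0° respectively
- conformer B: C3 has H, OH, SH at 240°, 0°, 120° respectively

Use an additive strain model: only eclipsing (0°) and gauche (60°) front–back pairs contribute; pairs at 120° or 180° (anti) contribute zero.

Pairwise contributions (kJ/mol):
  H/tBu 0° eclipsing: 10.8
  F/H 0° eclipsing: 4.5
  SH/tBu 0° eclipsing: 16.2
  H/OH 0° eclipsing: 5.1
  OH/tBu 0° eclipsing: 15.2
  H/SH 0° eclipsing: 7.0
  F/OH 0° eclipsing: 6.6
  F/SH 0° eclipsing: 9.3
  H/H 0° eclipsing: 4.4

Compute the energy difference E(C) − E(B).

C (eclipsed): F–SH eclipsed, tBu–H eclipsed, H–OH eclipsed; 9.3 + 10.8 + 5.1 = 25.2 kJ/mol.
B (eclipsed): F–OH eclipsed, tBu–SH eclipsed, H–H eclipsed; 6.6 + 16.2 + 4.4 = 27.2 kJ/mol.
E(C) − E(B) = 25.2 − 27.2 = -2.0 kJ/mol.

-2.0 kJ/mol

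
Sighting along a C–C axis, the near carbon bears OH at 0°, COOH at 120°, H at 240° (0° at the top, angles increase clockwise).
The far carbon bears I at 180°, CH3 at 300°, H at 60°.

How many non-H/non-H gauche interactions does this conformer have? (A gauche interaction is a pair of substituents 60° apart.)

Non-H gauche pairs: OH(0°)/CH3(300°); COOH(120°)/I(180°) — 2 interactions.

2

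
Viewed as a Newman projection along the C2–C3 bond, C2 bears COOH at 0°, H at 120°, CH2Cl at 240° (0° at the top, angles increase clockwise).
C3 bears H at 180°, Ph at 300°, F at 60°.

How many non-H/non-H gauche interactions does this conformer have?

Non-H gauche pairs: COOH(0°)/Ph(300°); COOH(0°)/F(60°); CH2Cl(240°)/Ph(300°) — 3 interactions.

3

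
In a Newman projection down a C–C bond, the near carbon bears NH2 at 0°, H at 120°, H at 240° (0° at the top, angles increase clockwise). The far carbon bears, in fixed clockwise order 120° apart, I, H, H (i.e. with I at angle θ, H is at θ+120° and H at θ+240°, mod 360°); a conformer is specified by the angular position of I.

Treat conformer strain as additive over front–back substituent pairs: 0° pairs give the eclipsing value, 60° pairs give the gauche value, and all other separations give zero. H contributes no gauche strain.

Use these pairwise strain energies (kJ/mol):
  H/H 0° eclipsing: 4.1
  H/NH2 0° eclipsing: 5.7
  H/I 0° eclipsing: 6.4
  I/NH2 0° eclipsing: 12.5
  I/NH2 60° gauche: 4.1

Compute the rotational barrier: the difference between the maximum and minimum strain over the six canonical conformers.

20.7 kJ/mol

I at 0° (eclipsed): NH2(0°)/I(0°) eclipsed 12.5; H(120°)/H(120°) eclipsed 4.1; H(240°)/H(240°) eclipsed 4.1 → 20.7 kJ/mol.
I at 60° (staggered): NH2(0°)/I(60°) gauche 4.1 → 4.1 kJ/mol.
I at 120° (eclipsed): NH2(0°)/H(0°) eclipsed 5.7; H(120°)/I(120°) eclipsed 6.4; H(240°)/H(240°) eclipsed 4.1 → 16.2 kJ/mol.
I at 180° (staggered): no non-H gauche contacts → 0.0 kJ/mol.
I at 240° (eclipsed): NH2(0°)/H(0°) eclipsed 5.7; H(120°)/H(120°) eclipsed 4.1; H(240°)/I(240°) eclipsed 6.4 → 16.2 kJ/mol.
I at 300° (staggered): NH2(0°)/I(300°) gauche 4.1 → 4.1 kJ/mol.
Max at 0° (20.7 kJ/mol), min at 180° (0.0 kJ/mol); barrier = 20.7 kJ/mol.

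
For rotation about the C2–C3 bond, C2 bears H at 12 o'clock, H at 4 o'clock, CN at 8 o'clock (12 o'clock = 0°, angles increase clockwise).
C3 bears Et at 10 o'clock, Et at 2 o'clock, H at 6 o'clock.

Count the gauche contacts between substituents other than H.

1

Non-H gauche pairs: CN(240°)/Et(300°) — 1 interaction.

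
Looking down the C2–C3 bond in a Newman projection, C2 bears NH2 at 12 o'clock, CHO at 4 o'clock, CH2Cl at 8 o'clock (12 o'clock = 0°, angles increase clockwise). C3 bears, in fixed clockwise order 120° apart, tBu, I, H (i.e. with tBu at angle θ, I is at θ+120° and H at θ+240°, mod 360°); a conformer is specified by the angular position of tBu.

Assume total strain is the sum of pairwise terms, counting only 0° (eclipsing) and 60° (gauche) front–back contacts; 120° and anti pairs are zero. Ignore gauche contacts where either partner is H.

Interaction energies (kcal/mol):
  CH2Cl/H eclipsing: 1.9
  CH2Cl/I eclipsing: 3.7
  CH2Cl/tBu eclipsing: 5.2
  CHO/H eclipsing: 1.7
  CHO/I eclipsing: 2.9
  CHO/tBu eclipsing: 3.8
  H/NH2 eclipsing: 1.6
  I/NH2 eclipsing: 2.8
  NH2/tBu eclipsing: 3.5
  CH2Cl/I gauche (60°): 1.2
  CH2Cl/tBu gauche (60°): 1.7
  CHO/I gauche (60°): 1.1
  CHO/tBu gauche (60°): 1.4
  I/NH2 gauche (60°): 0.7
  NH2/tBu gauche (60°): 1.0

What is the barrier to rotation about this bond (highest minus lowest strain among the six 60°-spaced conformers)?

tBu at 0° is eclipsed. NH2 at 0° is eclipsed with tBu at 0° (3.5); CHO at 120° is eclipsed with I at 120° (2.9); CH2Cl at 240° is eclipsed with H at 240° (1.9). Total 8.3 kcal/mol.
tBu at 60° is staggered. NH2 at 0° is gauche with tBu at 60° (1.0); CHO at 120° is gauche with tBu at 60° (1.4); CHO at 120° is gauche with I at 180° (1.1); CH2Cl at 240° is gauche with I at 180° (1.2). Total 4.7 kcal/mol.
tBu at 120° is eclipsed. NH2 at 0° is eclipsed with H at 0° (1.6); CHO at 120° is eclipsed with tBu at 120° (3.8); CH2Cl at 240° is eclipsed with I at 240° (3.7). Total 9.1 kcal/mol.
tBu at 180° is staggered. NH2 at 0° is gauche with I at 300° (0.7); CHO at 120° is gauche with tBu at 180° (1.4); CH2Cl at 240° is gauche with tBu at 180° (1.7); CH2Cl at 240° is gauche with I at 300° (1.2). Total 5.0 kcal/mol.
tBu at 240° is eclipsed. NH2 at 0° is eclipsed with I at 0° (2.8); CHO at 120° is eclipsed with H at 120° (1.7); CH2Cl at 240° is eclipsed with tBu at 240° (5.2). Total 9.7 kcal/mol.
tBu at 300° is staggered. NH2 at 0° is gauche with tBu at 300° (1.0); NH2 at 0° is gauche with I at 60° (0.7); CHO at 120° is gauche with I at 60° (1.1); CH2Cl at 240° is gauche with tBu at 300° (1.7). Total 4.5 kcal/mol.
Max at 240° (9.7 kcal/mol), min at 300° (4.5 kcal/mol); barrier = 5.2 kcal/mol.

5.2 kcal/mol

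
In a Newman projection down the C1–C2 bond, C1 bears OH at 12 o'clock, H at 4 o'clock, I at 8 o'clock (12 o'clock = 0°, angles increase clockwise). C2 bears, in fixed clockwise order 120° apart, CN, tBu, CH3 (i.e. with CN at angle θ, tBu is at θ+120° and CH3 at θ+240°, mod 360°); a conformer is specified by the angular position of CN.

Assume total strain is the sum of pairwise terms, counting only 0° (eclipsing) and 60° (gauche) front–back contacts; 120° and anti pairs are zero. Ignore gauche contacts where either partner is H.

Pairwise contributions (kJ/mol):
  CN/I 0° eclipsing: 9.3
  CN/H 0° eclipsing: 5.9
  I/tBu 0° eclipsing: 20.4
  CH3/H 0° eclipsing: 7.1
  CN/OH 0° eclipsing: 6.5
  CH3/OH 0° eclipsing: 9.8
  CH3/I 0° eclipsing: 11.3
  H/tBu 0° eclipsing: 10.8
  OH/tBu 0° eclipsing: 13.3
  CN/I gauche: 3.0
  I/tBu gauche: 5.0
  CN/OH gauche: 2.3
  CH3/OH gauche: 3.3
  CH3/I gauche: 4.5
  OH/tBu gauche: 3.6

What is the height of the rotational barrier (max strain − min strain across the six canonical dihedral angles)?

22.7 kJ/mol

CN at 0° (eclipsed): OH(0°)/CN(0°) eclipsed 6.5; H(120°)/tBu(120°) eclipsed 10.8; I(240°)/CH3(240°) eclipsed 11.3 → 28.6 kJ/mol.
CN at 60° (staggered): OH(0°)/CN(60°) gauche 2.3; OH(0°)/CH3(300°) gauche 3.3; I(240°)/tBu(180°) gauche 5.0; I(240°)/CH3(300°) gauche 4.5 → 15.1 kJ/mol.
CN at 120° (eclipsed): OH(0°)/CH3(0°) eclipsed 9.8; H(120°)/CN(120°) eclipsed 5.9; I(240°)/tBu(240°) eclipsed 20.4 → 36.1 kJ/mol.
CN at 180° (staggered): OH(0°)/tBu(300°) gauche 3.6; OH(0°)/CH3(60°) gauche 3.3; I(240°)/CN(180°) gauche 3.0; I(240°)/tBu(300°) gauche 5.0 → 14.9 kJ/mol.
CN at 240° (eclipsed): OH(0°)/tBu(0°) eclipsed 13.3; H(120°)/CH3(120°) eclipsed 7.1; I(240°)/CN(240°) eclipsed 9.3 → 29.7 kJ/mol.
CN at 300° (staggered): OH(0°)/CN(300°) gauche 2.3; OH(0°)/tBu(60°) gauche 3.6; I(240°)/CN(300°) gauche 3.0; I(240°)/CH3(180°) gauche 4.5 → 13.4 kJ/mol.
Max at 120° (36.1 kJ/mol), min at 300° (13.4 kJ/mol); barrier = 22.7 kJ/mol.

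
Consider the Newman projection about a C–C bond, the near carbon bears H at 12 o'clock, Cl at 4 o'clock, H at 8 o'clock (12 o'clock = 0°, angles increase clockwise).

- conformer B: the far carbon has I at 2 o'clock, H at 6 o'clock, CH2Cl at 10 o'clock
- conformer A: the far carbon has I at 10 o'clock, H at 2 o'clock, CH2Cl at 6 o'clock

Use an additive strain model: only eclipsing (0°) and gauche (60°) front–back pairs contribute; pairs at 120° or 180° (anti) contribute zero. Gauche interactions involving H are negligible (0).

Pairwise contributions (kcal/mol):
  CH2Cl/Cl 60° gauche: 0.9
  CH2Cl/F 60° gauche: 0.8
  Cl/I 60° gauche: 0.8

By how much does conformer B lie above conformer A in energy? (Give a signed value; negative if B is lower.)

-0.1 kcal/mol

B is staggered. Cl at 120° is gauche with I at 60° (0.8). Total 0.8 kcal/mol.
A is staggered. Cl at 120° is gauche with CH2Cl at 180° (0.9). Total 0.9 kcal/mol.
E(B) − E(A) = 0.8 − 0.9 = -0.1 kcal/mol.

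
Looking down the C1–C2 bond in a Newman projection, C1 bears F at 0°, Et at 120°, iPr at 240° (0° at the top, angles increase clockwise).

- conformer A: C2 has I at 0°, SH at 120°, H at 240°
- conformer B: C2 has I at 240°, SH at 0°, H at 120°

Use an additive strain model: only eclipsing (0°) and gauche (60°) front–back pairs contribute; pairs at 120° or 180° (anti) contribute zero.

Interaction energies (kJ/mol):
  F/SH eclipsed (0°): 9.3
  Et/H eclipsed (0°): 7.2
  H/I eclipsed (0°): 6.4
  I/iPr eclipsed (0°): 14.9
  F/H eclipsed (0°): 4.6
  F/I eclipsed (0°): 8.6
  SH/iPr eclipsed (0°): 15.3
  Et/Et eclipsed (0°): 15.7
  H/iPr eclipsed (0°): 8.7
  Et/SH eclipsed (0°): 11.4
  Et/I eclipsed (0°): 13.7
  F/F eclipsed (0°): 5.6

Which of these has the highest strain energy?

A (eclipsed): F–I eclipsed, Et–SH eclipsed, iPr–H eclipsed; 8.6 + 11.4 + 8.7 = 28.7 kJ/mol.
B (eclipsed): F–SH eclipsed, Et–H eclipsed, iPr–I eclipsed; 9.3 + 7.2 + 14.9 = 31.4 kJ/mol.
B has the highest total (31.4 kJ/mol).

B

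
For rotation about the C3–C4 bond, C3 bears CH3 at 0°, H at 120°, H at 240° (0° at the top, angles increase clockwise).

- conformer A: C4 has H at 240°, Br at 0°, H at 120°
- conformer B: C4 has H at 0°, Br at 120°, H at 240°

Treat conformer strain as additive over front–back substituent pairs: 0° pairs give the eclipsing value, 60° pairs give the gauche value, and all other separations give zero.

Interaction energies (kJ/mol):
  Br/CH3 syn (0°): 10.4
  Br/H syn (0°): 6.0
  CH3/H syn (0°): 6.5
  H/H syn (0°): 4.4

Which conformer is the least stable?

A

A (eclipsed): CH3(0°)/Br(0°) eclipsed 10.4; H(120°)/H(120°) eclipsed 4.4; H(240°)/H(240°) eclipsed 4.4 → 19.2 kJ/mol.
B (eclipsed): CH3(0°)/H(0°) eclipsed 6.5; H(120°)/Br(120°) eclipsed 6.0; H(240°)/H(240°) eclipsed 4.4 → 16.9 kJ/mol.
A has the highest total (19.2 kJ/mol).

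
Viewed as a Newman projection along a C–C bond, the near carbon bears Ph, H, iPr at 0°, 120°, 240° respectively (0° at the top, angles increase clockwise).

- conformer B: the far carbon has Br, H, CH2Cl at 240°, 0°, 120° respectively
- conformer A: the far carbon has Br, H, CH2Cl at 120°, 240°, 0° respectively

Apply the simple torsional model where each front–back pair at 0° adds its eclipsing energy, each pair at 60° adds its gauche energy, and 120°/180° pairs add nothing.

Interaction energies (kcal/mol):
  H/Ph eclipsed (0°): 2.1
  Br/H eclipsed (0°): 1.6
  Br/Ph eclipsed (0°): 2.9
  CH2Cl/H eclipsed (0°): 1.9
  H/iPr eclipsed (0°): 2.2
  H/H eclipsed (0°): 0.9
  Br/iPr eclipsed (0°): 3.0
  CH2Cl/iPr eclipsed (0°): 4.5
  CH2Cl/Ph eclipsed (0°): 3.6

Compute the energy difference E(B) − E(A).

-0.4 kcal/mol

B is eclipsed. Ph at 0° is eclipsed with H at 0° (2.1); H at 120° is eclipsed with CH2Cl at 120° (1.9); iPr at 240° is eclipsed with Br at 240° (3.0). Total 7.0 kcal/mol.
A is eclipsed. Ph at 0° is eclipsed with CH2Cl at 0° (3.6); H at 120° is eclipsed with Br at 120° (1.6); iPr at 240° is eclipsed with H at 240° (2.2). Total 7.4 kcal/mol.
E(B) − E(A) = 7.0 − 7.4 = -0.4 kcal/mol.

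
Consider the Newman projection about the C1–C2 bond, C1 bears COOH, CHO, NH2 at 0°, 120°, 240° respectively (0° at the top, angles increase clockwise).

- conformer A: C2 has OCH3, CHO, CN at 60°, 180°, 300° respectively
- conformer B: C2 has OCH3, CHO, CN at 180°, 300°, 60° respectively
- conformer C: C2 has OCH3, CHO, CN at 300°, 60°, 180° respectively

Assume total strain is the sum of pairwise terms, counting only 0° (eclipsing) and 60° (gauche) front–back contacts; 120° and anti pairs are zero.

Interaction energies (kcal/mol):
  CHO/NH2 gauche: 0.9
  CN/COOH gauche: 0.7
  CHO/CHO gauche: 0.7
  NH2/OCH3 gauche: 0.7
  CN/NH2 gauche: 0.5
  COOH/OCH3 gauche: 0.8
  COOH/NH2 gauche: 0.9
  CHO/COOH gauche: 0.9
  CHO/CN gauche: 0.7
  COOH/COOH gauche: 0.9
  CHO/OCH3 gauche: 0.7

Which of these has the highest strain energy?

B

A (staggered): COOH(0°)/OCH3(60°) gauche 0.8; COOH(0°)/CN(300°) gauche 0.7; CHO(120°)/OCH3(60°) gauche 0.7; CHO(120°)/CHO(180°) gauche 0.7; NH2(240°)/CHO(180°) gauche 0.9; NH2(240°)/CN(300°) gauche 0.5 → 4.3 kcal/mol.
B (staggered): COOH(0°)/CHO(300°) gauche 0.9; COOH(0°)/CN(60°) gauche 0.7; CHO(120°)/OCH3(180°) gauche 0.7; CHO(120°)/CN(60°) gauche 0.7; NH2(240°)/OCH3(180°) gauche 0.7; NH2(240°)/CHO(300°) gauche 0.9 → 4.6 kcal/mol.
C (staggered): COOH(0°)/OCH3(300°) gauche 0.8; COOH(0°)/CHO(60°) gauche 0.9; CHO(120°)/CHO(60°) gauche 0.7; CHO(120°)/CN(180°) gauche 0.7; NH2(240°)/OCH3(300°) gauche 0.7; NH2(240°)/CN(180°) gauche 0.5 → 4.3 kcal/mol.
B has the highest total (4.6 kcal/mol).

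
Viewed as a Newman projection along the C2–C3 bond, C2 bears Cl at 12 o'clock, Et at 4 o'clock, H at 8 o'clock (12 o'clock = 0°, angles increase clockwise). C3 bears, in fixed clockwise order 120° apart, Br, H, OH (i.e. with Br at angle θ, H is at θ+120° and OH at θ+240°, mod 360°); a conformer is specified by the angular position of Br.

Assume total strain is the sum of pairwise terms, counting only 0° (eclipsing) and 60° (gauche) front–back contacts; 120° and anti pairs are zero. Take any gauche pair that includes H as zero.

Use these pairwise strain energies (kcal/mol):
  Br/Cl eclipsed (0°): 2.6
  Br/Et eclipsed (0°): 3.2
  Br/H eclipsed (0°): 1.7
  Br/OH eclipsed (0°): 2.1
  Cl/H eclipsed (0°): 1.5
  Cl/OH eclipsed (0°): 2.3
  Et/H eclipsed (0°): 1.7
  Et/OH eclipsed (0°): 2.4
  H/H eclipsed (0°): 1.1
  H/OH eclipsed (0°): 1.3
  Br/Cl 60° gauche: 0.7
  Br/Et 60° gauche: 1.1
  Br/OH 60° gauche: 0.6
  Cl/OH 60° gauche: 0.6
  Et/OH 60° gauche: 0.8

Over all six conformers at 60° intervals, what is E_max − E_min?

5.1 kcal/mol

Br at 0° is eclipsed. Cl at 0° is eclipsed with Br at 0° (2.6); Et at 120° is eclipsed with H at 120° (1.7); H at 240° is eclipsed with OH at 240° (1.3). Total 5.6 kcal/mol.
Br at 60° is staggered. Cl at 0° is gauche with Br at 60° (0.7); Cl at 0° is gauche with OH at 300° (0.6); Et at 120° is gauche with Br at 60° (1.1). Total 2.4 kcal/mol.
Br at 120° is eclipsed. Cl at 0° is eclipsed with OH at 0° (2.3); Et at 120° is eclipsed with Br at 120° (3.2); H at 240° is eclipsed with H at 240° (1.1). Total 6.6 kcal/mol.
Br at 180° is staggered. Cl at 0° is gauche with OH at 60° (0.6); Et at 120° is gauche with Br at 180° (1.1); Et at 120° is gauche with OH at 60° (0.8). Total 2.5 kcal/mol.
Br at 240° is eclipsed. Cl at 0° is eclipsed with H at 0° (1.5); Et at 120° is eclipsed with OH at 120° (2.4); H at 240° is eclipsed with Br at 240° (1.7). Total 5.6 kcal/mol.
Br at 300° is staggered. Cl at 0° is gauche with Br at 300° (0.7); Et at 120° is gauche with OH at 180° (0.8). Total 1.5 kcal/mol.
Max at 120° (6.6 kcal/mol), min at 300° (1.5 kcal/mol); barrier = 5.1 kcal/mol.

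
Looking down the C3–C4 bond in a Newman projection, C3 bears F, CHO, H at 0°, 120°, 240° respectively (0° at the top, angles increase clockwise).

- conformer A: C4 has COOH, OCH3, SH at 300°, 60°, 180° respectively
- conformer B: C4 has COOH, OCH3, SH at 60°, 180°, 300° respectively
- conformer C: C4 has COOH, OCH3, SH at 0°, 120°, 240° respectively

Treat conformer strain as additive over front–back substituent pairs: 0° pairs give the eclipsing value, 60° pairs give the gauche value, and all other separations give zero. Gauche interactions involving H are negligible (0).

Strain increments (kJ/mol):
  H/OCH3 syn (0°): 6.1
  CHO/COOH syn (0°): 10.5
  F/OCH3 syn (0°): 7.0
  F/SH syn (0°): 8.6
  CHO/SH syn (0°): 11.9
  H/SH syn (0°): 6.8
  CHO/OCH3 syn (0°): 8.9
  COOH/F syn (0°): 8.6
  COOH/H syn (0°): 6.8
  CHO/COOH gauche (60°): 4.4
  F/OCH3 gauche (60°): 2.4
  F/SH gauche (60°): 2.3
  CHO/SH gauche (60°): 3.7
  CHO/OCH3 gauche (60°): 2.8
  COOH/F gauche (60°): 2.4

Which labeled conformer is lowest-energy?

A

A (staggered): F–COOH gauche, F–OCH3 gauche, CHO–OCH3 gauche, CHO–SH gauche; 2.4 + 2.4 + 2.8 + 3.7 = 11.3 kJ/mol.
B (staggered): F–COOH gauche, F–SH gauche, CHO–COOH gauche, CHO–OCH3 gauche; 2.4 + 2.3 + 4.4 + 2.8 = 11.9 kJ/mol.
C (eclipsed): F–COOH eclipsed, CHO–OCH3 eclipsed, H–SH eclipsed; 8.6 + 8.9 + 6.8 = 24.3 kJ/mol.
A has the lowest total (11.3 kJ/mol).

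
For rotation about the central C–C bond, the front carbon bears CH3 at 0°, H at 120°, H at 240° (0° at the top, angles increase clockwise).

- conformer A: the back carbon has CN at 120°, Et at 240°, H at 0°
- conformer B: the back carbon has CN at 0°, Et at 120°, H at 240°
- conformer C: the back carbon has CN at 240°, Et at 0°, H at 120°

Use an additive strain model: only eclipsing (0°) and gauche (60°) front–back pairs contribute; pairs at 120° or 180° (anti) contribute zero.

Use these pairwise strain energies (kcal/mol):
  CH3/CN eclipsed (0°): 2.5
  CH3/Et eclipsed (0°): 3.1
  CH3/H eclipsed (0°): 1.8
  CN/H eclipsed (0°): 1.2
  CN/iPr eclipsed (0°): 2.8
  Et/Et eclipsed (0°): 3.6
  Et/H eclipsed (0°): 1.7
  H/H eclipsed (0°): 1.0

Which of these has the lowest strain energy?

A (eclipsed): CH3(0°)/H(0°) eclipsed 1.8; H(120°)/CN(120°) eclipsed 1.2; H(240°)/Et(240°) eclipsed 1.7 → 4.7 kcal/mol.
B (eclipsed): CH3(0°)/CN(0°) eclipsed 2.5; H(120°)/Et(120°) eclipsed 1.7; H(240°)/H(240°) eclipsed 1.0 → 5.2 kcal/mol.
C (eclipsed): CH3(0°)/Et(0°) eclipsed 3.1; H(120°)/H(120°) eclipsed 1.0; H(240°)/CN(240°) eclipsed 1.2 → 5.3 kcal/mol.
A has the lowest total (4.7 kcal/mol).

A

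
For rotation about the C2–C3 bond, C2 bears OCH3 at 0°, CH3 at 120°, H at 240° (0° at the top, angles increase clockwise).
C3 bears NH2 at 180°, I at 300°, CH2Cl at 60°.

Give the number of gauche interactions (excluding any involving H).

4

Non-H gauche pairs: OCH3(0°)/I(300°); OCH3(0°)/CH2Cl(60°); CH3(120°)/NH2(180°); CH3(120°)/CH2Cl(60°) — 4 interactions.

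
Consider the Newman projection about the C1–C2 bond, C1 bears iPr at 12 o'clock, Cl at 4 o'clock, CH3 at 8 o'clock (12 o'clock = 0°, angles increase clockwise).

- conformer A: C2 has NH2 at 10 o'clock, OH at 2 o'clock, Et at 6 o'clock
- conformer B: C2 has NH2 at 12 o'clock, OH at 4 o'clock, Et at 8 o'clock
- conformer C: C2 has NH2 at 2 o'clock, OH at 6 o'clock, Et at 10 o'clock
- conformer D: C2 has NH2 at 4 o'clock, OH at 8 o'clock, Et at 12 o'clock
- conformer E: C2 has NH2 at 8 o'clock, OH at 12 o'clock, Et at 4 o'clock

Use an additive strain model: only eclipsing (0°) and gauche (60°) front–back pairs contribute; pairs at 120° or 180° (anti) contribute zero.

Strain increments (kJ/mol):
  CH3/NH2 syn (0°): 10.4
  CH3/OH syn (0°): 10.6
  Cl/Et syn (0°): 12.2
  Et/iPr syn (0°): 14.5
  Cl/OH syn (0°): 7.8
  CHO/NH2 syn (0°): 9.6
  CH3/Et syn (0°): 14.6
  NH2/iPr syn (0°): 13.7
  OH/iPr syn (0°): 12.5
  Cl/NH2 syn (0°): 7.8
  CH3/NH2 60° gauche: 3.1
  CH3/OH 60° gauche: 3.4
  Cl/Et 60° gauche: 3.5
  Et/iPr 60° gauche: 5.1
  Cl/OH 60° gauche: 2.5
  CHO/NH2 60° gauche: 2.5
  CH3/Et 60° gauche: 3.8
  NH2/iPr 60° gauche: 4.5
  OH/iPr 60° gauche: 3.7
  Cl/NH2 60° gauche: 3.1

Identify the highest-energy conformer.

A (staggered): iPr(0°)/NH2(300°) gauche 4.5; iPr(0°)/OH(60°) gauche 3.7; Cl(120°)/OH(60°) gauche 2.5; Cl(120°)/Et(180°) gauche 3.5; CH3(240°)/NH2(300°) gauche 3.1; CH3(240°)/Et(180°) gauche 3.8 → 21.1 kJ/mol.
B (eclipsed): iPr(0°)/NH2(0°) eclipsed 13.7; Cl(120°)/OH(120°) eclipsed 7.8; CH3(240°)/Et(240°) eclipsed 14.6 → 36.1 kJ/mol.
C (staggered): iPr(0°)/NH2(60°) gauche 4.5; iPr(0°)/Et(300°) gauche 5.1; Cl(120°)/NH2(60°) gauche 3.1; Cl(120°)/OH(180°) gauche 2.5; CH3(240°)/OH(180°) gauche 3.4; CH3(240°)/Et(300°) gauche 3.8 → 22.4 kJ/mol.
D (eclipsed): iPr(0°)/Et(0°) eclipsed 14.5; Cl(120°)/NH2(120°) eclipsed 7.8; CH3(240°)/OH(240°) eclipsed 10.6 → 32.9 kJ/mol.
E (eclipsed): iPr(0°)/OH(0°) eclipsed 12.5; Cl(120°)/Et(120°) eclipsed 12.2; CH3(240°)/NH2(240°) eclipsed 10.4 → 35.1 kJ/mol.
B has the highest total (36.1 kJ/mol).

B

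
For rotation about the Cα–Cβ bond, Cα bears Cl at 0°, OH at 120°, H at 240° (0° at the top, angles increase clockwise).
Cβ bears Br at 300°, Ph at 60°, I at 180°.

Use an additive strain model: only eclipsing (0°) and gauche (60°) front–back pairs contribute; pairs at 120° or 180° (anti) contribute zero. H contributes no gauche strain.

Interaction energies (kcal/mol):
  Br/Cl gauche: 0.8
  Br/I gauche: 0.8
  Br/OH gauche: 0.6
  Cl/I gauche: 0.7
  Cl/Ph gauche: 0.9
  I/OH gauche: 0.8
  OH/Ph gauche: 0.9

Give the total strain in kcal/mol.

3.4 kcal/mol

This conformer is staggered. Cl at 0° is gauche with Br at 300° (0.8); Cl at 0° is gauche with Ph at 60° (0.9); OH at 120° is gauche with Ph at 60° (0.9); OH at 120° is gauche with I at 180° (0.8). Total 3.4 kcal/mol.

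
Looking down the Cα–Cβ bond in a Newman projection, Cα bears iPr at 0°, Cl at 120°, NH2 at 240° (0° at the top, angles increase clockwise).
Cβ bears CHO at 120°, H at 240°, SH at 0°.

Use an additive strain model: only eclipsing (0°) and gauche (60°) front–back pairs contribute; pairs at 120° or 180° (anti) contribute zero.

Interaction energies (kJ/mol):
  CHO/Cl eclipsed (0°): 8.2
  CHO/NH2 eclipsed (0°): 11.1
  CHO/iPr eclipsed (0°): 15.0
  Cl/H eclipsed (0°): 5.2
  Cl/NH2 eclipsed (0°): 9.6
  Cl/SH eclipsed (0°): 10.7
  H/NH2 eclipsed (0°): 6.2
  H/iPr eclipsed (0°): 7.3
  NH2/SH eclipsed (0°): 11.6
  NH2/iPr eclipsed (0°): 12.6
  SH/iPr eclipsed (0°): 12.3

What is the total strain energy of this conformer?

This conformer is eclipsed. iPr at 0° is eclipsed with SH at 0° (12.3); Cl at 120° is eclipsed with CHO at 120° (8.2); NH2 at 240° is eclipsed with H at 240° (6.2). Total 26.7 kJ/mol.

26.7 kJ/mol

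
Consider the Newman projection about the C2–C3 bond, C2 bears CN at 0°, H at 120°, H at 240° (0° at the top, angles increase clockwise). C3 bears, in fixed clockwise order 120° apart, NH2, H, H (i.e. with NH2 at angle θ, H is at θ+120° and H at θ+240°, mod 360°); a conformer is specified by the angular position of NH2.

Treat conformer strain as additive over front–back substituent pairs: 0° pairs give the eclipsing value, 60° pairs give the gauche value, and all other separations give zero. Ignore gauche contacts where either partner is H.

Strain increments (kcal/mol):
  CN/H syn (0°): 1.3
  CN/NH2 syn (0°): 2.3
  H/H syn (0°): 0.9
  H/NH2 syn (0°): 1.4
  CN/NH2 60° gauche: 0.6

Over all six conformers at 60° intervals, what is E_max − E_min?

4.1 kcal/mol

NH2 at 0° (eclipsed): CN–NH2 eclipsed, H–H eclipsed, H–H eclipsed; 2.3 + 0.9 + 0.9 = 4.1 kcal/mol.
NH2 at 60° (staggered): CN–NH2 gauche; 0.6 = 0.6 kcal/mol.
NH2 at 120° (eclipsed): CN–H eclipsed, H–NH2 eclipsed, H–H eclipsed; 1.3 + 1.4 + 0.9 = 3.6 kcal/mol.
NH2 at 180° (staggered): no non-H gauche contacts → 0.0 kcal/mol.
NH2 at 240° (eclipsed): CN–H eclipsed, H–H eclipsed, H–NH2 eclipsed; 1.3 + 0.9 + 1.4 = 3.6 kcal/mol.
NH2 at 300° (staggered): CN–NH2 gauche; 0.6 = 0.6 kcal/mol.
Max at 0° (4.1 kcal/mol), min at 180° (0.0 kcal/mol); barrier = 4.1 kcal/mol.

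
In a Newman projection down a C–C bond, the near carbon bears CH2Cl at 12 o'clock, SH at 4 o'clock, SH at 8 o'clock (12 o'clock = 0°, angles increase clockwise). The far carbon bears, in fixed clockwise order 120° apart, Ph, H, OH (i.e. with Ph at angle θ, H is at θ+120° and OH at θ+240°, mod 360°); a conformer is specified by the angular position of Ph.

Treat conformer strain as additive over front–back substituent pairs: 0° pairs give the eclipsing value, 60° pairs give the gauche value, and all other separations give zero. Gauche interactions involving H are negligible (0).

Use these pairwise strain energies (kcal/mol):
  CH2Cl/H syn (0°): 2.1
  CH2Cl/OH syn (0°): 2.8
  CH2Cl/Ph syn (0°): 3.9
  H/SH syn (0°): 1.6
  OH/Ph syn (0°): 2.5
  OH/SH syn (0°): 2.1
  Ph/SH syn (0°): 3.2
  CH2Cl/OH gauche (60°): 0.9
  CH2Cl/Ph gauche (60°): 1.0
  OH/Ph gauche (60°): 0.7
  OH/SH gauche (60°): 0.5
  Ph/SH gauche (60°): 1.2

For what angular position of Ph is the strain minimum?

Ph at 0° (eclipsed): CH2Cl–Ph eclipsed, SH–H eclipsed, SH–OH eclipsed; 3.9 + 1.6 + 2.1 = 7.6 kcal/mol.
Ph at 60° (staggered): CH2Cl–Ph gauche, CH2Cl–OH gauche, SH–Ph gauche, SH–OH gauche; 1.0 + 0.9 + 1.2 + 0.5 = 3.6 kcal/mol.
Ph at 120° (eclipsed): CH2Cl–OH eclipsed, SH–Ph eclipsed, SH–H eclipsed; 2.8 + 3.2 + 1.6 = 7.6 kcal/mol.
Ph at 180° (staggered): CH2Cl–OH gauche, SH–Ph gauche, SH–OH gauche, SH–Ph gauche; 0.9 + 1.2 + 0.5 + 1.2 = 3.8 kcal/mol.
Ph at 240° (eclipsed): CH2Cl–H eclipsed, SH–OH eclipsed, SH–Ph eclipsed; 2.1 + 2.1 + 3.2 = 7.4 kcal/mol.
Ph at 300° (staggered): CH2Cl–Ph gauche, SH–OH gauche, SH–Ph gauche, SH–OH gauche; 1.0 + 0.5 + 1.2 + 0.5 = 3.2 kcal/mol.
The minimum (3.2 kcal/mol) occurs with Ph at 300°.

300°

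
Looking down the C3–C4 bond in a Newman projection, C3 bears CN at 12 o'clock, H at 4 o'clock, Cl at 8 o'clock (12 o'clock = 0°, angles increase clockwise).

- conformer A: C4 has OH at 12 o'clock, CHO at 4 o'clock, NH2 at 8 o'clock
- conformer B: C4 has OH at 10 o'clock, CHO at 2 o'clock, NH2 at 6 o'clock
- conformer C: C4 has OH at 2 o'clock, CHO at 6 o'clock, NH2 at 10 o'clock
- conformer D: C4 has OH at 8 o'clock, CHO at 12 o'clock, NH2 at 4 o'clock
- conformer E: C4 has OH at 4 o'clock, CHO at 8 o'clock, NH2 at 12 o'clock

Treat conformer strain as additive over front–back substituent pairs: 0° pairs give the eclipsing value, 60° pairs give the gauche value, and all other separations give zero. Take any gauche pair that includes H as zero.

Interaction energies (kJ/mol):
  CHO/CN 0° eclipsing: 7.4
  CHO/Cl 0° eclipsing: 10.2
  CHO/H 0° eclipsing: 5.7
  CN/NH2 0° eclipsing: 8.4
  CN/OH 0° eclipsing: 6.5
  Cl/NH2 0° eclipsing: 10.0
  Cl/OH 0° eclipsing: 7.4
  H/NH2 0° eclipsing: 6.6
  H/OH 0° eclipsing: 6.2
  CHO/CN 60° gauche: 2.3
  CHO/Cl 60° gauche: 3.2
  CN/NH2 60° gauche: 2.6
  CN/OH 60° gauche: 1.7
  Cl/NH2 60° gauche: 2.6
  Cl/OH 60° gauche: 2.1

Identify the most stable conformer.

B

A is eclipsed. CN at 0° is eclipsed with OH at 0° (6.5); H at 120° is eclipsed with CHO at 120° (5.7); Cl at 240° is eclipsed with NH2 at 240° (10.0). Total 22.2 kJ/mol.
B is staggered. CN at 0° is gauche with OH at 300° (1.7); CN at 0° is gauche with CHO at 60° (2.3); Cl at 240° is gauche with OH at 300° (2.1); Cl at 240° is gauche with NH2 at 180° (2.6). Total 8.7 kJ/mol.
C is staggered. CN at 0° is gauche with OH at 60° (1.7); CN at 0° is gauche with NH2 at 300° (2.6); Cl at 240° is gauche with CHO at 180° (3.2); Cl at 240° is gauche with NH2 at 300° (2.6). Total 10.1 kJ/mol.
D is eclipsed. CN at 0° is eclipsed with CHO at 0° (7.4); H at 120° is eclipsed with NH2 at 120° (6.6); Cl at 240° is eclipsed with OH at 240° (7.4). Total 21.4 kJ/mol.
E is eclipsed. CN at 0° is eclipsed with NH2 at 0° (8.4); H at 120° is eclipsed with OH at 120° (6.2); Cl at 240° is eclipsed with CHO at 240° (10.2). Total 24.8 kJ/mol.
B has the lowest total (8.7 kJ/mol).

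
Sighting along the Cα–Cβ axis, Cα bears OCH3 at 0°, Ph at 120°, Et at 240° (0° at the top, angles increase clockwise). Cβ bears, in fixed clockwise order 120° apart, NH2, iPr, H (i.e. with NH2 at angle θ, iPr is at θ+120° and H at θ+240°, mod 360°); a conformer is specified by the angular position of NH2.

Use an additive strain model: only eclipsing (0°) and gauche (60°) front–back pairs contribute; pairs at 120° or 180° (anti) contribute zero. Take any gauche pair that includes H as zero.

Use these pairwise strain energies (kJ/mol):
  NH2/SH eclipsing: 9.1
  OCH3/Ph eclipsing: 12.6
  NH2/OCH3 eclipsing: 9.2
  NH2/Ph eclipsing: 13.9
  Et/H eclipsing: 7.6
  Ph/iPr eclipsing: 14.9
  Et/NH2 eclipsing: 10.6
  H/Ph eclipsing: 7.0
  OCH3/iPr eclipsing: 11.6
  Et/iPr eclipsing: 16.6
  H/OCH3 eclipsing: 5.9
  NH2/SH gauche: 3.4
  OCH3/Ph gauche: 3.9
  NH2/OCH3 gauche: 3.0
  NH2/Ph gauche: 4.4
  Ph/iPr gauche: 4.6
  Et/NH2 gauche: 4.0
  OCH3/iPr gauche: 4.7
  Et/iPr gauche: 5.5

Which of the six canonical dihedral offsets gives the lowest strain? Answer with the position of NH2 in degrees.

NH2 at 0° (eclipsed): OCH3(0°)/NH2(0°) eclipsed 9.2; Ph(120°)/iPr(120°) eclipsed 14.9; Et(240°)/H(240°) eclipsed 7.6 → 31.7 kJ/mol.
NH2 at 60° (staggered): OCH3(0°)/NH2(60°) gauche 3.0; Ph(120°)/NH2(60°) gauche 4.4; Ph(120°)/iPr(180°) gauche 4.6; Et(240°)/iPr(180°) gauche 5.5 → 17.5 kJ/mol.
NH2 at 120° (eclipsed): OCH3(0°)/H(0°) eclipsed 5.9; Ph(120°)/NH2(120°) eclipsed 13.9; Et(240°)/iPr(240°) eclipsed 16.6 → 36.4 kJ/mol.
NH2 at 180° (staggered): OCH3(0°)/iPr(300°) gauche 4.7; Ph(120°)/NH2(180°) gauche 4.4; Et(240°)/NH2(180°) gauche 4.0; Et(240°)/iPr(300°) gauche 5.5 → 18.6 kJ/mol.
NH2 at 240° (eclipsed): OCH3(0°)/iPr(0°) eclipsed 11.6; Ph(120°)/H(120°) eclipsed 7.0; Et(240°)/NH2(240°) eclipsed 10.6 → 29.2 kJ/mol.
NH2 at 300° (staggered): OCH3(0°)/NH2(300°) gauche 3.0; OCH3(0°)/iPr(60°) gauche 4.7; Ph(120°)/iPr(60°) gauche 4.6; Et(240°)/NH2(300°) gauche 4.0 → 16.3 kJ/mol.
The minimum (16.3 kJ/mol) occurs with NH2 at 300°.

300°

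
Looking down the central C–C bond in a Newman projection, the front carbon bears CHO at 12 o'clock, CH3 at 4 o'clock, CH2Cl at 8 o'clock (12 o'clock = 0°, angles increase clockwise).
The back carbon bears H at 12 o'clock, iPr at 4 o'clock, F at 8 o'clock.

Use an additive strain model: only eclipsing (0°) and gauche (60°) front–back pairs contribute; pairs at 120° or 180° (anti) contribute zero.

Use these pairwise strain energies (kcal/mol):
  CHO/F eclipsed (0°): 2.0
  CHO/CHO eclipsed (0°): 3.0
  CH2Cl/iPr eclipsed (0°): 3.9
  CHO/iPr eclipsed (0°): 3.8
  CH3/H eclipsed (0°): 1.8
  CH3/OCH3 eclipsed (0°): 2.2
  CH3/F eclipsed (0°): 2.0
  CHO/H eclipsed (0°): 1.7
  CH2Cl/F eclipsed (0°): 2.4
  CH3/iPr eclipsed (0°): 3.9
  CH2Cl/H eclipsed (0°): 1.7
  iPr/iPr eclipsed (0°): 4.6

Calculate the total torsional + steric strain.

This conformer (eclipsed): CHO–H eclipsed, CH3–iPr eclipsed, CH2Cl–F eclipsed; 1.7 + 3.9 + 2.4 = 8.0 kcal/mol.

8.0 kcal/mol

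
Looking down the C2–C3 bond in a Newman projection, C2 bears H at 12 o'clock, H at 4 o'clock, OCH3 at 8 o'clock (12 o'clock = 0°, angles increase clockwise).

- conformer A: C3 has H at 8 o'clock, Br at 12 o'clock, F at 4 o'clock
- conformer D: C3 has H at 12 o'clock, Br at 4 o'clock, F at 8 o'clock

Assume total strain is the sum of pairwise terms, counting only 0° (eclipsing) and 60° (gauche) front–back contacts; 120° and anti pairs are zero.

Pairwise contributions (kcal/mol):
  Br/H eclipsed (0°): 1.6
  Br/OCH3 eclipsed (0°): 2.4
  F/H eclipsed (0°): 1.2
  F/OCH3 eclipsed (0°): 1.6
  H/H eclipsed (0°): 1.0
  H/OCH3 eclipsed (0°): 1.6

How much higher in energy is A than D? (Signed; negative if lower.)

+0.2 kcal/mol

A is eclipsed. H at 0° is eclipsed with Br at 0° (1.6); H at 120° is eclipsed with F at 120° (1.2); OCH3 at 240° is eclipsed with H at 240° (1.6). Total 4.4 kcal/mol.
D is eclipsed. H at 0° is eclipsed with H at 0° (1.0); H at 120° is eclipsed with Br at 120° (1.6); OCH3 at 240° is eclipsed with F at 240° (1.6). Total 4.2 kcal/mol.
E(A) − E(D) = 4.4 − 4.2 = +0.2 kcal/mol.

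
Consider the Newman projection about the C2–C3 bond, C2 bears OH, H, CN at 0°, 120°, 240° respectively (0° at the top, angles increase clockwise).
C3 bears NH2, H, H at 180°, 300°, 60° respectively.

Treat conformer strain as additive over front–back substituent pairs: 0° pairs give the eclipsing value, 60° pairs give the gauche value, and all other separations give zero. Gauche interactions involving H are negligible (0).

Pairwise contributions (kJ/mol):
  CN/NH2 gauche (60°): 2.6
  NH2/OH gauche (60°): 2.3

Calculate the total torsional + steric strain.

This conformer (staggered): CN(240°)/NH2(180°) gauche 2.6 → 2.6 kJ/mol.

2.6 kJ/mol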